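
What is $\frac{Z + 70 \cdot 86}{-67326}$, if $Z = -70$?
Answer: $- \frac{425}{4809} \approx -0.088376$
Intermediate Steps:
$\frac{Z + 70 \cdot 86}{-67326} = \frac{-70 + 70 \cdot 86}{-67326} = \left(-70 + 6020\right) \left(- \frac{1}{67326}\right) = 5950 \left(- \frac{1}{67326}\right) = - \frac{425}{4809}$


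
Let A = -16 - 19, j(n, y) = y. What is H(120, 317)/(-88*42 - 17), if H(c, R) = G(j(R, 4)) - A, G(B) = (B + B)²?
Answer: -99/3713 ≈ -0.026663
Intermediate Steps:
G(B) = 4*B² (G(B) = (2*B)² = 4*B²)
A = -35
H(c, R) = 99 (H(c, R) = 4*4² - 1*(-35) = 4*16 + 35 = 64 + 35 = 99)
H(120, 317)/(-88*42 - 17) = 99/(-88*42 - 17) = 99/(-3696 - 17) = 99/(-3713) = 99*(-1/3713) = -99/3713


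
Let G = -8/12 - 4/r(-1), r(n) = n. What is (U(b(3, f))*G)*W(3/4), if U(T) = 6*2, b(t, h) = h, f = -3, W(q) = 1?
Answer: 40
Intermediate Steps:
U(T) = 12
G = 10/3 (G = -8/12 - 4/(-1) = -8*1/12 - 4*(-1) = -⅔ + 4 = 10/3 ≈ 3.3333)
(U(b(3, f))*G)*W(3/4) = (12*(10/3))*1 = 40*1 = 40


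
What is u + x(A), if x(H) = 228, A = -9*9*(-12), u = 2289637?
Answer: 2289865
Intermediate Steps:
A = 972 (A = -81*(-12) = 972)
u + x(A) = 2289637 + 228 = 2289865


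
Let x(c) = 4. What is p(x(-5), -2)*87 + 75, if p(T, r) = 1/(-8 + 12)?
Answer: 387/4 ≈ 96.750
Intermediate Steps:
p(T, r) = ¼ (p(T, r) = 1/4 = ¼)
p(x(-5), -2)*87 + 75 = (¼)*87 + 75 = 87/4 + 75 = 387/4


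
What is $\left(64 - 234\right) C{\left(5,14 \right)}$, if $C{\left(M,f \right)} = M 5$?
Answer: $-4250$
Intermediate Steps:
$C{\left(M,f \right)} = 5 M$
$\left(64 - 234\right) C{\left(5,14 \right)} = \left(64 - 234\right) 5 \cdot 5 = \left(-170\right) 25 = -4250$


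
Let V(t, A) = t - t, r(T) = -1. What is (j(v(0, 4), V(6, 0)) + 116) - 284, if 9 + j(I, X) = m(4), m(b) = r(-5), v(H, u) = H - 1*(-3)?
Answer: -178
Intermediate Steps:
v(H, u) = 3 + H (v(H, u) = H + 3 = 3 + H)
V(t, A) = 0
m(b) = -1
j(I, X) = -10 (j(I, X) = -9 - 1 = -10)
(j(v(0, 4), V(6, 0)) + 116) - 284 = (-10 + 116) - 284 = 106 - 284 = -178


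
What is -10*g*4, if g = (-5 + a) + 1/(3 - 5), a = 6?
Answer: -20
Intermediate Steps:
g = ½ (g = (-5 + 6) + 1/(3 - 5) = 1 + 1/(-2) = 1 - ½ = ½ ≈ 0.50000)
-10*g*4 = -10*½*4 = -5*4 = -20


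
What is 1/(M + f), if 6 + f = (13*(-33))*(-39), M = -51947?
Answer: -1/35222 ≈ -2.8391e-5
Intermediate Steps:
f = 16725 (f = -6 + (13*(-33))*(-39) = -6 - 429*(-39) = -6 + 16731 = 16725)
1/(M + f) = 1/(-51947 + 16725) = 1/(-35222) = -1/35222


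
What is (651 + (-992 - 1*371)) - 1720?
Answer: -2432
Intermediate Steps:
(651 + (-992 - 1*371)) - 1720 = (651 + (-992 - 371)) - 1720 = (651 - 1363) - 1720 = -712 - 1720 = -2432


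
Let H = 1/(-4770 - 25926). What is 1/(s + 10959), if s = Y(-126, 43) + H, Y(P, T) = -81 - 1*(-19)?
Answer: 30696/334494311 ≈ 9.1768e-5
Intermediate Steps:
Y(P, T) = -62 (Y(P, T) = -81 + 19 = -62)
H = -1/30696 (H = 1/(-30696) = -1/30696 ≈ -3.2578e-5)
s = -1903153/30696 (s = -62 - 1/30696 = -1903153/30696 ≈ -62.000)
1/(s + 10959) = 1/(-1903153/30696 + 10959) = 1/(334494311/30696) = 30696/334494311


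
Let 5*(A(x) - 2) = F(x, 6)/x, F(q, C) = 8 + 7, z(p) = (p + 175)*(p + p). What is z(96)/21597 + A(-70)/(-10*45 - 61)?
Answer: 619408617/257508230 ≈ 2.4054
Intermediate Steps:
z(p) = 2*p*(175 + p) (z(p) = (175 + p)*(2*p) = 2*p*(175 + p))
F(q, C) = 15
A(x) = 2 + 3/x (A(x) = 2 + (15/x)/5 = 2 + 3/x)
z(96)/21597 + A(-70)/(-10*45 - 61) = (2*96*(175 + 96))/21597 + (2 + 3/(-70))/(-10*45 - 61) = (2*96*271)*(1/21597) + (2 + 3*(-1/70))/(-450 - 61) = 52032*(1/21597) + (2 - 3/70)/(-511) = 17344/7199 + (137/70)*(-1/511) = 17344/7199 - 137/35770 = 619408617/257508230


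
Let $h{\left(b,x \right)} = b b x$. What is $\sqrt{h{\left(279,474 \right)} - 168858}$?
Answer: $12 \sqrt{255054} \approx 6060.3$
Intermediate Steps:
$h{\left(b,x \right)} = x b^{2}$ ($h{\left(b,x \right)} = b^{2} x = x b^{2}$)
$\sqrt{h{\left(279,474 \right)} - 168858} = \sqrt{474 \cdot 279^{2} - 168858} = \sqrt{474 \cdot 77841 - 168858} = \sqrt{36896634 - 168858} = \sqrt{36727776} = 12 \sqrt{255054}$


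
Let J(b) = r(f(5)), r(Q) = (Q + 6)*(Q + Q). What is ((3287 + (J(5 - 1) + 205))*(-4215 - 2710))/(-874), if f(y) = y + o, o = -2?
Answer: 12278025/437 ≈ 28096.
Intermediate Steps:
f(y) = -2 + y (f(y) = y - 2 = -2 + y)
r(Q) = 2*Q*(6 + Q) (r(Q) = (6 + Q)*(2*Q) = 2*Q*(6 + Q))
J(b) = 54 (J(b) = 2*(-2 + 5)*(6 + (-2 + 5)) = 2*3*(6 + 3) = 2*3*9 = 54)
((3287 + (J(5 - 1) + 205))*(-4215 - 2710))/(-874) = ((3287 + (54 + 205))*(-4215 - 2710))/(-874) = ((3287 + 259)*(-6925))*(-1/874) = (3546*(-6925))*(-1/874) = -24556050*(-1/874) = 12278025/437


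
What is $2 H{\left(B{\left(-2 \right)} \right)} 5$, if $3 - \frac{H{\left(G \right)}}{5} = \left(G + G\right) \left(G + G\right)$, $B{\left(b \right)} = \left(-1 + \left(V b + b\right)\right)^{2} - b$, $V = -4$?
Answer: $-145650$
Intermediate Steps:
$B{\left(b \right)} = \left(-1 - 3 b\right)^{2} - b$ ($B{\left(b \right)} = \left(-1 + \left(- 4 b + b\right)\right)^{2} - b = \left(-1 - 3 b\right)^{2} - b$)
$H{\left(G \right)} = 15 - 20 G^{2}$ ($H{\left(G \right)} = 15 - 5 \left(G + G\right) \left(G + G\right) = 15 - 5 \cdot 2 G 2 G = 15 - 5 \cdot 4 G^{2} = 15 - 20 G^{2}$)
$2 H{\left(B{\left(-2 \right)} \right)} 5 = 2 \left(15 - 20 \left(\left(1 + 3 \left(-2\right)\right)^{2} - -2\right)^{2}\right) 5 = 2 \left(15 - 20 \left(\left(1 - 6\right)^{2} + 2\right)^{2}\right) 5 = 2 \left(15 - 20 \left(\left(-5\right)^{2} + 2\right)^{2}\right) 5 = 2 \left(15 - 20 \left(25 + 2\right)^{2}\right) 5 = 2 \left(15 - 20 \cdot 27^{2}\right) 5 = 2 \left(15 - 14580\right) 5 = 2 \left(-14565\right) 5 = \left(-29130\right) 5 = -145650$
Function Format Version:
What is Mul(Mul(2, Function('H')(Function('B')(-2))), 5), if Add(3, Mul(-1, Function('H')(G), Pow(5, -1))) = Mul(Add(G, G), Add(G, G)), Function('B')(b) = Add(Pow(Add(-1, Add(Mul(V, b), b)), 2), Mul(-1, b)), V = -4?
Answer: -145650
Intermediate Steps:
Function('B')(b) = Add(Pow(Add(-1, Mul(-3, b)), 2), Mul(-1, b)) (Function('B')(b) = Add(Pow(Add(-1, Add(Mul(-4, b), b)), 2), Mul(-1, b)) = Add(Pow(Add(-1, Mul(-3, b)), 2), Mul(-1, b)))
Function('H')(G) = Add(15, Mul(-20, Pow(G, 2))) (Function('H')(G) = Add(15, Mul(-5, Mul(Add(G, G), Add(G, G)))) = Add(15, Mul(-5, Mul(Mul(2, G), Mul(2, G)))) = Add(15, Mul(-5, Mul(4, Pow(G, 2)))) = Add(15, Mul(-20, Pow(G, 2))))
Mul(Mul(2, Function('H')(Function('B')(-2))), 5) = Mul(Mul(2, Add(15, Mul(-20, Pow(Add(Pow(Add(1, Mul(3, -2)), 2), Mul(-1, -2)), 2)))), 5) = Mul(Mul(2, Add(15, Mul(-20, Pow(Add(Pow(Add(1, -6), 2), 2), 2)))), 5) = Mul(Mul(2, Add(15, Mul(-20, Pow(Add(Pow(-5, 2), 2), 2)))), 5) = Mul(Mul(2, Add(15, Mul(-20, Pow(Add(25, 2), 2)))), 5) = Mul(Mul(2, Add(15, Mul(-20, Pow(27, 2)))), 5) = Mul(Mul(2, Add(15, Mul(-20, 729))), 5) = Mul(Mul(2, Add(15, -14580)), 5) = Mul(Mul(2, -14565), 5) = Mul(-29130, 5) = -145650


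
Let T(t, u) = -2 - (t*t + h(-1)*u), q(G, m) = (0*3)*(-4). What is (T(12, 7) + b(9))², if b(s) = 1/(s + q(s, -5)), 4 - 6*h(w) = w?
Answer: 7458361/324 ≈ 23020.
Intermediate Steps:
h(w) = ⅔ - w/6
q(G, m) = 0 (q(G, m) = 0*(-4) = 0)
b(s) = 1/s (b(s) = 1/(s + 0) = 1/s)
T(t, u) = -2 - t² - 5*u/6 (T(t, u) = -2 - (t*t + (⅔ - ⅙*(-1))*u) = -2 - (t² + (⅔ + ⅙)*u) = -2 - (t² + 5*u/6) = -2 + (-t² - 5*u/6) = -2 - t² - 5*u/6)
(T(12, 7) + b(9))² = ((-2 - 1*12² - ⅚*7) + 1/9)² = ((-2 - 1*144 - 35/6) + ⅑)² = ((-2 - 144 - 35/6) + ⅑)² = (-911/6 + ⅑)² = (-2731/18)² = 7458361/324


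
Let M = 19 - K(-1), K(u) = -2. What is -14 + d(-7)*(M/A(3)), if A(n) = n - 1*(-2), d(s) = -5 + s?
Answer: -322/5 ≈ -64.400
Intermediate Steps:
A(n) = 2 + n (A(n) = n + 2 = 2 + n)
M = 21 (M = 19 - 1*(-2) = 19 + 2 = 21)
-14 + d(-7)*(M/A(3)) = -14 + (-5 - 7)*(21/(2 + 3)) = -14 - 252/5 = -322/5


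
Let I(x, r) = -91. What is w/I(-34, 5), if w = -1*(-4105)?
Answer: -4105/91 ≈ -45.110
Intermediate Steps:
w = 4105
w/I(-34, 5) = 4105/(-91) = 4105*(-1/91) = -4105/91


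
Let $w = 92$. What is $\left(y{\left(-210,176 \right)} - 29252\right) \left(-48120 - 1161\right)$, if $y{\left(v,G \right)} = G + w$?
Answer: $1428360504$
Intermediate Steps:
$y{\left(v,G \right)} = 92 + G$ ($y{\left(v,G \right)} = G + 92 = 92 + G$)
$\left(y{\left(-210,176 \right)} - 29252\right) \left(-48120 - 1161\right) = \left(\left(92 + 176\right) - 29252\right) \left(-48120 - 1161\right) = \left(268 - 29252\right) \left(-49281\right) = \left(-28984\right) \left(-49281\right) = 1428360504$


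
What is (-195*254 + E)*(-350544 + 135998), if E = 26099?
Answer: 5027027326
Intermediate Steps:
(-195*254 + E)*(-350544 + 135998) = (-195*254 + 26099)*(-350544 + 135998) = (-49530 + 26099)*(-214546) = -23431*(-214546) = 5027027326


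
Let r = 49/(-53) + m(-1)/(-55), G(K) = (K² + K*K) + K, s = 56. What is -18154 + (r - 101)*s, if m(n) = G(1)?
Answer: -69565974/2915 ≈ -23865.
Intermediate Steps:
G(K) = K + 2*K² (G(K) = (K² + K²) + K = 2*K² + K = K + 2*K²)
m(n) = 3 (m(n) = 1*(1 + 2*1) = 1*(1 + 2) = 1*3 = 3)
r = -2854/2915 (r = 49/(-53) + 3/(-55) = 49*(-1/53) + 3*(-1/55) = -49/53 - 3/55 = -2854/2915 ≈ -0.97907)
-18154 + (r - 101)*s = -18154 + (-2854/2915 - 101)*56 = -18154 - 297269/2915*56 = -18154 - 16647064/2915 = -69565974/2915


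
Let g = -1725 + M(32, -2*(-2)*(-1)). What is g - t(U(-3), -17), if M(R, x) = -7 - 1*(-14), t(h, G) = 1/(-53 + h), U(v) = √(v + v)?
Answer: -4836117/2815 + I*√6/2815 ≈ -1718.0 + 0.00087016*I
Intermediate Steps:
U(v) = √2*√v (U(v) = √(2*v) = √2*√v)
M(R, x) = 7 (M(R, x) = -7 + 14 = 7)
g = -1718 (g = -1725 + 7 = -1718)
g - t(U(-3), -17) = -1718 - 1/(-53 + √2*√(-3)) = -1718 - 1/(-53 + √2*(I*√3)) = -1718 - 1/(-53 + I*√6)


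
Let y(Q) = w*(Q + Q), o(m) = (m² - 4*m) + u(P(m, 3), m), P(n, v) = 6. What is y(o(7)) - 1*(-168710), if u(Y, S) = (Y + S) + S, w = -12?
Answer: 167726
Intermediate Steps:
u(Y, S) = Y + 2*S (u(Y, S) = (S + Y) + S = Y + 2*S)
o(m) = 6 + m² - 2*m (o(m) = (m² - 4*m) + (6 + 2*m) = 6 + m² - 2*m)
y(Q) = -24*Q (y(Q) = -12*(Q + Q) = -24*Q)
y(o(7)) - 1*(-168710) = -24*(6 + 7² - 2*7) - 1*(-168710) = -24*(6 + 49 - 14) + 168710 = -24*41 + 168710 = -984 + 168710 = 167726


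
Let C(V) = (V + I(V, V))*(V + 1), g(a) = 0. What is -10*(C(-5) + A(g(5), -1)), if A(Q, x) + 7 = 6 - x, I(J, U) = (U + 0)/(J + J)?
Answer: -180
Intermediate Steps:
I(J, U) = U/(2*J) (I(J, U) = U/((2*J)) = U*(1/(2*J)) = U/(2*J))
A(Q, x) = -1 - x (A(Q, x) = -7 + (6 - x) = -1 - x)
C(V) = (1 + V)*(½ + V) (C(V) = (V + V/(2*V))*(V + 1) = (V + ½)*(1 + V) = (½ + V)*(1 + V) = (1 + V)*(½ + V))
-10*(C(-5) + A(g(5), -1)) = -10*((½ + (-5)² + (3/2)*(-5)) + (-1 - 1*(-1))) = -10*((½ + 25 - 15/2) + (-1 + 1)) = -10*(18 + 0) = -10*18 = -180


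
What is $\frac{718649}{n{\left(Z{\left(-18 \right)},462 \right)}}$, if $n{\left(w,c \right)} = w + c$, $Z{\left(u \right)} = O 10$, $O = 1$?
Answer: $\frac{718649}{472} \approx 1522.6$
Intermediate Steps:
$Z{\left(u \right)} = 10$ ($Z{\left(u \right)} = 1 \cdot 10 = 10$)
$n{\left(w,c \right)} = c + w$
$\frac{718649}{n{\left(Z{\left(-18 \right)},462 \right)}} = \frac{718649}{462 + 10} = \frac{718649}{472}$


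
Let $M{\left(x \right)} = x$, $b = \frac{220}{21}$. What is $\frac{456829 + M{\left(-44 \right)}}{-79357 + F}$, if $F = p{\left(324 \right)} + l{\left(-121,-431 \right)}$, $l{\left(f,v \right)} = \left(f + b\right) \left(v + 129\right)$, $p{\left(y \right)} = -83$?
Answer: $- \frac{9592485}{967298} \approx -9.9168$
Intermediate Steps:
$b = \frac{220}{21}$ ($b = 220 \cdot \frac{1}{21} = \frac{220}{21} \approx 10.476$)
$l{\left(f,v \right)} = \left(129 + v\right) \left(\frac{220}{21} + f\right)$ ($l{\left(f,v \right)} = \left(f + \frac{220}{21}\right) \left(v + 129\right) = \left(\frac{220}{21} + f\right) \left(129 + v\right) = \left(129 + v\right) \left(\frac{220}{21} + f\right)$)
$F = \frac{699199}{21}$ ($F = -83 + \left(\frac{9460}{7} + 129 \left(-121\right) + \frac{220}{21} \left(-431\right) - -52151\right) = -83 + \left(\frac{9460}{7} - 15609 - \frac{94820}{21} + 52151\right) = -83 + \frac{700942}{21} = \frac{699199}{21} \approx 33295.0$)
$\frac{456829 + M{\left(-44 \right)}}{-79357 + F} = \frac{456829 - 44}{-79357 + \frac{699199}{21}} = \frac{456785}{- \frac{967298}{21}} = 456785 \left(- \frac{21}{967298}\right) = - \frac{9592485}{967298}$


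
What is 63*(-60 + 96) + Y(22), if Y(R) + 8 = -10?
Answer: 2250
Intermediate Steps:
Y(R) = -18 (Y(R) = -8 - 10 = -18)
63*(-60 + 96) + Y(22) = 63*(-60 + 96) - 18 = 63*36 - 18 = 2268 - 18 = 2250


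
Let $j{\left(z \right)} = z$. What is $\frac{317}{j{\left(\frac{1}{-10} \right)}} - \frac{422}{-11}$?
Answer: $- \frac{34448}{11} \approx -3131.6$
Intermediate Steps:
$\frac{317}{j{\left(\frac{1}{-10} \right)}} - \frac{422}{-11} = \frac{317}{\frac{1}{-10}} - \frac{422}{-11} = \frac{317}{- \frac{1}{10}} - - \frac{422}{11} = 317 \left(-10\right) + \frac{422}{11} = -3170 + \frac{422}{11} = - \frac{34448}{11}$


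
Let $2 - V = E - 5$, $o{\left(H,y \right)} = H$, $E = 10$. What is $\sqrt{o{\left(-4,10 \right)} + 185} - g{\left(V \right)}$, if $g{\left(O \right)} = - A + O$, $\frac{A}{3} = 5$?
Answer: $18 + \sqrt{181} \approx 31.454$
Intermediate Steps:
$A = 15$ ($A = 3 \cdot 5 = 15$)
$V = -3$ ($V = 2 - \left(10 - 5\right) = 2 - 5 = -3$)
$g{\left(O \right)} = -15 + O$ ($g{\left(O \right)} = \left(-1\right) 15 + O = -15 + O$)
$\sqrt{o{\left(-4,10 \right)} + 185} - g{\left(V \right)} = \sqrt{-4 + 185} - \left(-15 - 3\right) = \sqrt{181} - -18 = \sqrt{181} + 18 = 18 + \sqrt{181}$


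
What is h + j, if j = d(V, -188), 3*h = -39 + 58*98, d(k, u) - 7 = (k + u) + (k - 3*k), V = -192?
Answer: 5678/3 ≈ 1892.7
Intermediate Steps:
d(k, u) = 7 + u - k (d(k, u) = 7 + ((k + u) + (k - 3*k)) = 7 + ((k + u) - 2*k) = 7 + (u - k) = 7 + u - k)
h = 5645/3 (h = (-39 + 58*98)/3 = (-39 + 5684)/3 = (1/3)*5645 = 5645/3 ≈ 1881.7)
j = 11 (j = 7 - 188 - 1*(-192) = 7 - 188 + 192 = 11)
h + j = 5645/3 + 11 = 5678/3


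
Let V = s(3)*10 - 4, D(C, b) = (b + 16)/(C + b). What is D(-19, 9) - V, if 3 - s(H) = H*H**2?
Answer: 483/2 ≈ 241.50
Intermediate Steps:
s(H) = 3 - H**3 (s(H) = 3 - H*H**2 = 3 - H**3)
D(C, b) = (16 + b)/(C + b)
V = -244 (V = (3 - 1*3**3)*10 - 4 = (3 - 1*27)*10 - 4 = (3 - 27)*10 - 4 = -24*10 - 4 = -240 - 4 = -244)
D(-19, 9) - V = (16 + 9)/(-19 + 9) - 1*(-244) = 25/(-10) + 244 = -1/10*25 + 244 = -5/2 + 244 = 483/2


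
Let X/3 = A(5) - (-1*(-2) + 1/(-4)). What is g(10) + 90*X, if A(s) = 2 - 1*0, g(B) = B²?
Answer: 335/2 ≈ 167.50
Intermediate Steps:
A(s) = 2 (A(s) = 2 + 0 = 2)
X = ¾ (X = 3*(2 - (-1*(-2) + 1/(-4))) = 3*(2 - (2 - ¼)) = 3*(2 - 1*7/4) = 3*(2 - 7/4) = 3*(¼) = ¾ ≈ 0.75000)
g(10) + 90*X = 10² + 90*(¾) = 100 + 135/2 = 335/2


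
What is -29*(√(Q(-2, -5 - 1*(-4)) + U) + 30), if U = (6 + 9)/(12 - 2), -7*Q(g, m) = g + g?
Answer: -870 - 29*√406/14 ≈ -911.74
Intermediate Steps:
Q(g, m) = -2*g/7 (Q(g, m) = -(g + g)/7 = -2*g/7)
U = 3/2 (U = 15/10 = 15*(⅒) = 3/2 ≈ 1.5000)
-29*(√(Q(-2, -5 - 1*(-4)) + U) + 30) = -29*(√(-2/7*(-2) + 3/2) + 30) = -29*(√(4/7 + 3/2) + 30) = -29*(√(29/14) + 30) = -29*(√406/14 + 30) = -29*(30 + √406/14) = -870 - 29*√406/14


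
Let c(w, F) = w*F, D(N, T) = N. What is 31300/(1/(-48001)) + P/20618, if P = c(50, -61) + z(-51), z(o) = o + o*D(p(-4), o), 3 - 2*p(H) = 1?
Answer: -15488564273276/10309 ≈ -1.5024e+9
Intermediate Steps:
p(H) = 1 (p(H) = 3/2 - ½*1 = 3/2 - ½ = 1)
c(w, F) = F*w
z(o) = 2*o (z(o) = o + o*1 = o + o = 2*o)
P = -3152 (P = -61*50 + 2*(-51) = -3050 - 102 = -3152)
31300/(1/(-48001)) + P/20618 = 31300/(1/(-48001)) - 3152/20618 = 31300/(-1/48001) - 3152*1/20618 = 31300*(-48001) - 1576/10309 = -1502431300 - 1576/10309 = -15488564273276/10309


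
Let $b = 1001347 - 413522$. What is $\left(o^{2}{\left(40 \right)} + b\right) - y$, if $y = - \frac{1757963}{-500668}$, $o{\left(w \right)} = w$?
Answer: $\frac{295104477937}{500668} \approx 5.8942 \cdot 10^{5}$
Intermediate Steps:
$b = 587825$ ($b = 1001347 - 413522 = 587825$)
$y = \frac{1757963}{500668}$ ($y = \left(-1757963\right) \left(- \frac{1}{500668}\right) = \frac{1757963}{500668} \approx 3.5112$)
$\left(o^{2}{\left(40 \right)} + b\right) - y = \left(40^{2} + 587825\right) - \frac{1757963}{500668} = \left(1600 + 587825\right) - \frac{1757963}{500668} = 589425 - \frac{1757963}{500668} = \frac{295104477937}{500668}$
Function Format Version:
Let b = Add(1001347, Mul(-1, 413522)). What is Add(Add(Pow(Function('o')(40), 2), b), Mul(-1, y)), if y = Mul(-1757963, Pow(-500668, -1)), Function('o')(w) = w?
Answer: Rational(295104477937, 500668) ≈ 5.8942e+5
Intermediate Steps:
b = 587825 (b = Add(1001347, -413522) = 587825)
y = Rational(1757963, 500668) (y = Mul(-1757963, Rational(-1, 500668)) = Rational(1757963, 500668) ≈ 3.5112)
Add(Add(Pow(Function('o')(40), 2), b), Mul(-1, y)) = Add(Add(Pow(40, 2), 587825), Mul(-1, Rational(1757963, 500668))) = Add(Add(1600, 587825), Rational(-1757963, 500668)) = Add(589425, Rational(-1757963, 500668)) = Rational(295104477937, 500668)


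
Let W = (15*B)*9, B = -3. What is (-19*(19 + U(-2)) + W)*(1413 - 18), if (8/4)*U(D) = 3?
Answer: -2216655/2 ≈ -1.1083e+6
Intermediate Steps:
U(D) = 3/2 (U(D) = (½)*3 = 3/2)
W = -405 (W = (15*(-3))*9 = -45*9 = -405)
(-19*(19 + U(-2)) + W)*(1413 - 18) = (-19*(19 + 3/2) - 405)*(1413 - 18) = (-19*41/2 - 405)*1395 = (-779/2 - 405)*1395 = -1589/2*1395 = -2216655/2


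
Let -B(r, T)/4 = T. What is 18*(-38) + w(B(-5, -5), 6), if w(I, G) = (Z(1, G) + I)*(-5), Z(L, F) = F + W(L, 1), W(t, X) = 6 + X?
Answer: -849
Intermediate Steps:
B(r, T) = -4*T
Z(L, F) = 7 + F (Z(L, F) = F + (6 + 1) = F + 7 = 7 + F)
w(I, G) = -35 - 5*G - 5*I (w(I, G) = ((7 + G) + I)*(-5) = (7 + G + I)*(-5) = -35 - 5*G - 5*I)
18*(-38) + w(B(-5, -5), 6) = 18*(-38) + (-35 - 5*6 - (-20)*(-5)) = -684 + (-35 - 30 - 5*20) = -684 + (-35 - 30 - 100) = -684 - 165 = -849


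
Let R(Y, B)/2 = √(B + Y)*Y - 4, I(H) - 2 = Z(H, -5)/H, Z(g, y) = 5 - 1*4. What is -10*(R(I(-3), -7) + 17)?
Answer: -90 - 400*I*√3/9 ≈ -90.0 - 76.98*I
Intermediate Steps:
Z(g, y) = 1 (Z(g, y) = 5 - 4 = 1)
I(H) = 2 + 1/H
R(Y, B) = -8 + 2*Y*√(B + Y) (R(Y, B) = 2*(√(B + Y)*Y - 4) = 2*(Y*√(B + Y) - 4) = 2*(-4 + Y*√(B + Y)) = -8 + 2*Y*√(B + Y))
-10*(R(I(-3), -7) + 17) = -10*((-8 + 2*(2 + 1/(-3))*√(-7 + (2 + 1/(-3)))) + 17) = -10*((-8 + 2*(2 - ⅓)*√(-7 + (2 - ⅓))) + 17) = -10*((-8 + 2*(5/3)*√(-7 + 5/3)) + 17) = -10*((-8 + 2*(5/3)*√(-16/3)) + 17) = -10*((-8 + 2*(5/3)*(4*I*√3/3)) + 17) = -10*((-8 + 40*I*√3/9) + 17) = -10*(9 + 40*I*√3/9) = -90 - 400*I*√3/9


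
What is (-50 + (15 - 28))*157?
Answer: -9891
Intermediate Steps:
(-50 + (15 - 28))*157 = (-50 - 13)*157 = -63*157 = -9891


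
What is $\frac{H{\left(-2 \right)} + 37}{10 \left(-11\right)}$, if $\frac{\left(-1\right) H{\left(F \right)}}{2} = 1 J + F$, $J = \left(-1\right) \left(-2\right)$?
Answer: $- \frac{37}{110} \approx -0.33636$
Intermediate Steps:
$J = 2$
$H{\left(F \right)} = -4 - 2 F$ ($H{\left(F \right)} = - 2 \left(1 \cdot 2 + F\right) = - 2 \left(2 + F\right) = -4 - 2 F$)
$\frac{H{\left(-2 \right)} + 37}{10 \left(-11\right)} = \frac{\left(-4 - -4\right) + 37}{10 \left(-11\right)} = \frac{\left(-4 + 4\right) + 37}{-110} = \left(0 + 37\right) \left(- \frac{1}{110}\right) = 37 \left(- \frac{1}{110}\right) = - \frac{37}{110}$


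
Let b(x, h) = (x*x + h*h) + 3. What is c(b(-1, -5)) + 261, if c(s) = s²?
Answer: 1102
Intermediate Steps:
b(x, h) = 3 + h² + x² (b(x, h) = (x² + h²) + 3 = (h² + x²) + 3 = 3 + h² + x²)
c(b(-1, -5)) + 261 = (3 + (-5)² + (-1)²)² + 261 = (3 + 25 + 1)² + 261 = 29² + 261 = 841 + 261 = 1102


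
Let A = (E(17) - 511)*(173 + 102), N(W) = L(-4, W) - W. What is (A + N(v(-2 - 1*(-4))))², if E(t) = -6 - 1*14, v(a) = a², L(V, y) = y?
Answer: 21323300625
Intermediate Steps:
E(t) = -20 (E(t) = -6 - 14 = -20)
N(W) = 0 (N(W) = W - W = 0)
A = -146025 (A = (-20 - 511)*(173 + 102) = -531*275 = -146025)
(A + N(v(-2 - 1*(-4))))² = (-146025 + 0)² = (-146025)² = 21323300625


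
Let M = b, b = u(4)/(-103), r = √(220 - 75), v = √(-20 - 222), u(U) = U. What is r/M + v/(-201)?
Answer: -103*√145/4 - 11*I*√2/201 ≈ -310.07 - 0.077395*I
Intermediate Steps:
v = 11*I*√2 (v = √(-242) = 11*I*√2 ≈ 15.556*I)
r = √145 ≈ 12.042
b = -4/103 (b = 4/(-103) = 4*(-1/103) = -4/103 ≈ -0.038835)
M = -4/103 ≈ -0.038835
r/M + v/(-201) = √145/(-4/103) + (11*I*√2)/(-201) = √145*(-103/4) + (11*I*√2)*(-1/201) = -103*√145/4 - 11*I*√2/201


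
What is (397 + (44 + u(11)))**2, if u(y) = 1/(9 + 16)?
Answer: 121572676/625 ≈ 1.9452e+5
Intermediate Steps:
u(y) = 1/25
(397 + (44 + u(11)))**2 = (397 + (44 + 1/25))**2 = (397 + 1101/25)**2 = (11026/25)**2 = 121572676/625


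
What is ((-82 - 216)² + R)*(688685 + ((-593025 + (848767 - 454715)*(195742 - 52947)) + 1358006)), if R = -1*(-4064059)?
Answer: 233682053696984178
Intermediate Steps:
R = 4064059
((-82 - 216)² + R)*(688685 + ((-593025 + (848767 - 454715)*(195742 - 52947)) + 1358006)) = ((-82 - 216)² + 4064059)*(688685 + ((-593025 + (848767 - 454715)*(195742 - 52947)) + 1358006)) = ((-298)² + 4064059)*(688685 + ((-593025 + 394052*142795) + 1358006)) = (88804 + 4064059)*(688685 + ((-593025 + 56268655340) + 1358006)) = 4152863*(688685 + (56268062315 + 1358006)) = 4152863*(688685 + 56269420321) = 4152863*56270109006 = 233682053696984178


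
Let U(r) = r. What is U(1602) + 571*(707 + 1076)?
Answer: 1019695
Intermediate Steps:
U(1602) + 571*(707 + 1076) = 1602 + 571*(707 + 1076) = 1602 + 571*1783 = 1602 + 1018093 = 1019695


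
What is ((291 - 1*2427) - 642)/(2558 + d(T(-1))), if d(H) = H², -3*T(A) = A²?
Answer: -25002/23023 ≈ -1.0860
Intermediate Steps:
T(A) = -A²/3
((291 - 1*2427) - 642)/(2558 + d(T(-1))) = ((291 - 1*2427) - 642)/(2558 + (-⅓*(-1)²)²) = ((291 - 2427) - 642)/(2558 + (-⅓*1)²) = (-2136 - 642)/(2558 + (-⅓)²) = -2778/(2558 + ⅑) = -2778/23023/9 = -2778*9/23023 = -25002/23023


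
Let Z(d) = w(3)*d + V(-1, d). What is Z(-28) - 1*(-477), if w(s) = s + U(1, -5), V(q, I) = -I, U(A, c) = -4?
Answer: 533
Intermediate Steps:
w(s) = -4 + s (w(s) = s - 4 = -4 + s)
Z(d) = -2*d (Z(d) = (-4 + 3)*d - d = -d - d = -2*d)
Z(-28) - 1*(-477) = -2*(-28) - 1*(-477) = 56 + 477 = 533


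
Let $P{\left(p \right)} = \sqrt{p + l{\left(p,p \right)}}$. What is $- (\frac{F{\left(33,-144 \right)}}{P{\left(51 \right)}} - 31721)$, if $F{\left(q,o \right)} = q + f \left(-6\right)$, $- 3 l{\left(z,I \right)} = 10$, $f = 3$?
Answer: $31721 - \frac{15 \sqrt{429}}{143} \approx 31719.0$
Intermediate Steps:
$l{\left(z,I \right)} = - \frac{10}{3}$ ($l{\left(z,I \right)} = \left(- \frac{1}{3}\right) 10 = - \frac{10}{3}$)
$P{\left(p \right)} = \sqrt{- \frac{10}{3} + p}$ ($P{\left(p \right)} = \sqrt{p - \frac{10}{3}} = \sqrt{- \frac{10}{3} + p}$)
$F{\left(q,o \right)} = -18 + q$ ($F{\left(q,o \right)} = q + 3 \left(-6\right) = q - 18 = -18 + q$)
$- (\frac{F{\left(33,-144 \right)}}{P{\left(51 \right)}} - 31721) = - (\frac{-18 + 33}{\frac{1}{3} \sqrt{-30 + 9 \cdot 51}} - 31721) = - (\frac{15}{\frac{1}{3} \sqrt{-30 + 459}} - 31721) = - (\frac{15}{\frac{1}{3} \sqrt{429}} - 31721) = - (15 \frac{\sqrt{429}}{143} - 31721) = - (\frac{15 \sqrt{429}}{143} - 31721) = - (-31721 + \frac{15 \sqrt{429}}{143}) = 31721 - \frac{15 \sqrt{429}}{143}$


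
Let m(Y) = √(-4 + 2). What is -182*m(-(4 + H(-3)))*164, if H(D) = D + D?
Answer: -29848*I*√2 ≈ -42211.0*I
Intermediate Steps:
H(D) = 2*D
m(Y) = I*√2 (m(Y) = √(-2) = I*√2)
-182*m(-(4 + H(-3)))*164 = -182*I*√2*164 = -29848*I*√2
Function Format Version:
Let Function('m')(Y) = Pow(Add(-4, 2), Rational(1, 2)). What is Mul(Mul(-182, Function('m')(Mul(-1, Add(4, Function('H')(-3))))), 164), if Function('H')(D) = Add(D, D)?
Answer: Mul(-29848, I, Pow(2, Rational(1, 2))) ≈ Mul(-42211., I)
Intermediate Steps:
Function('H')(D) = Mul(2, D)
Function('m')(Y) = Mul(I, Pow(2, Rational(1, 2))) (Function('m')(Y) = Pow(-2, Rational(1, 2)) = Mul(I, Pow(2, Rational(1, 2))))
Mul(Mul(-182, Function('m')(Mul(-1, Add(4, Function('H')(-3))))), 164) = Mul(Mul(-182, Mul(I, Pow(2, Rational(1, 2)))), 164) = Mul(Mul(-182, I, Pow(2, Rational(1, 2))), 164) = Mul(-29848, I, Pow(2, Rational(1, 2)))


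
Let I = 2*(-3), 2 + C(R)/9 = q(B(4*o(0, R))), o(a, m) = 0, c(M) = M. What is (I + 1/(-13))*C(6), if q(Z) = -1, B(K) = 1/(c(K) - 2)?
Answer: 2133/13 ≈ 164.08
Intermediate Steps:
B(K) = 1/(-2 + K) (B(K) = 1/(K - 2) = 1/(-2 + K))
C(R) = -27 (C(R) = -18 + 9*(-1) = -18 - 9 = -27)
I = -6
(I + 1/(-13))*C(6) = (-6 + 1/(-13))*(-27) = (-6 - 1/13)*(-27) = -79/13*(-27) = 2133/13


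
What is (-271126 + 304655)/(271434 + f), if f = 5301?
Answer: 33529/276735 ≈ 0.12116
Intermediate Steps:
(-271126 + 304655)/(271434 + f) = (-271126 + 304655)/(271434 + 5301) = 33529/276735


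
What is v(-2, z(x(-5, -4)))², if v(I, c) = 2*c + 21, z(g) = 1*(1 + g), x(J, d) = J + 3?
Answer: 361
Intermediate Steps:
x(J, d) = 3 + J
z(g) = 1 + g
v(I, c) = 21 + 2*c
v(-2, z(x(-5, -4)))² = (21 + 2*(1 + (3 - 5)))² = (21 + 2*(1 - 2))² = (21 + 2*(-1))² = (21 - 2)² = 19² = 361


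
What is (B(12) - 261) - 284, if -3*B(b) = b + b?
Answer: -553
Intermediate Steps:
B(b) = -2*b/3 (B(b) = -(b + b)/3 = -2*b/3)
(B(12) - 261) - 284 = (-⅔*12 - 261) - 284 = (-8 - 261) - 284 = -269 - 284 = -553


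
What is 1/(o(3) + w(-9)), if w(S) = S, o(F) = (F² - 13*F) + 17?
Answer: -1/22 ≈ -0.045455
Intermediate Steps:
o(F) = 17 + F² - 13*F
1/(o(3) + w(-9)) = 1/((17 + 3² - 13*3) - 9) = 1/((17 + 9 - 39) - 9) = 1/(-13 - 9) = 1/(-22) = -1/22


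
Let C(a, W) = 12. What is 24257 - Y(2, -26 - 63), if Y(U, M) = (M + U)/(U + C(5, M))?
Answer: 339685/14 ≈ 24263.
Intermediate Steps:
Y(U, M) = (M + U)/(12 + U) (Y(U, M) = (M + U)/(U + 12) = (M + U)/(12 + U))
24257 - Y(2, -26 - 63) = 24257 - ((-26 - 63) + 2)/(12 + 2) = 24257 - (-89 + 2)/14 = 24257 - (-87)/14 = 24257 - 1*(-87/14) = 24257 + 87/14 = 339685/14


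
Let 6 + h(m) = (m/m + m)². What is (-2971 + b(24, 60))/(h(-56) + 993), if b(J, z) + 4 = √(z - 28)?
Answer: -175/236 + √2/1003 ≈ -0.74012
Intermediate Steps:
b(J, z) = -4 + √(-28 + z) (b(J, z) = -4 + √(z - 28) = -4 + √(-28 + z))
h(m) = -6 + (1 + m)² (h(m) = -6 + (m/m + m)² = -6 + (1 + m)²)
(-2971 + b(24, 60))/(h(-56) + 993) = (-2971 + (-4 + √(-28 + 60)))/((-6 + (1 - 56)²) + 993) = (-2971 + (-4 + √32))/((-6 + (-55)²) + 993) = (-2971 + (-4 + 4*√2))/((-6 + 3025) + 993) = (-2975 + 4*√2)/(3019 + 993) = (-2975 + 4*√2)/4012 = (-2975 + 4*√2)*(1/4012) = -175/236 + √2/1003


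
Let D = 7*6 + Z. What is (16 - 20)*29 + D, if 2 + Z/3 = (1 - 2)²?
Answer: -77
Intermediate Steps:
Z = -3 (Z = -6 + 3*(1 - 2)² = -6 + 3*(-1)² = -6 + 3*1 = -6 + 3 = -3)
D = 39 (D = 7*6 - 3 = 42 - 3 = 39)
(16 - 20)*29 + D = (16 - 20)*29 + 39 = -4*29 + 39 = -116 + 39 = -77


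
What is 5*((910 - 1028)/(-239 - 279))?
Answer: 295/259 ≈ 1.1390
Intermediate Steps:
5*((910 - 1028)/(-239 - 279)) = 5*(-118/(-518)) = 5*(-118*(-1/518)) = 5*(59/259) = 295/259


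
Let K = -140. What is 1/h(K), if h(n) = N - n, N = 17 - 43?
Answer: 1/114 ≈ 0.0087719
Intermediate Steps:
N = -26
h(n) = -26 - n
1/h(K) = 1/(-26 - 1*(-140)) = 1/(-26 + 140) = 1/114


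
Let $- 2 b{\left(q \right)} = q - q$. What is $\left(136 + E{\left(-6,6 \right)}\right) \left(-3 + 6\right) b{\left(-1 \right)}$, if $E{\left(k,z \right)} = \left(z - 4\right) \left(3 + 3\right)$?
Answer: $0$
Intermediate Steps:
$b{\left(q \right)} = 0$ ($b{\left(q \right)} = - \frac{q - q}{2} = \left(- \frac{1}{2}\right) 0 = 0$)
$E{\left(k,z \right)} = -24 + 6 z$ ($E{\left(k,z \right)} = \left(-4 + z\right) 6 = -24 + 6 z$)
$\left(136 + E{\left(-6,6 \right)}\right) \left(-3 + 6\right) b{\left(-1 \right)} = \left(136 + \left(-24 + 6 \cdot 6\right)\right) \left(-3 + 6\right) 0 = \left(136 + \left(-24 + 36\right)\right) 3 \cdot 0 = \left(136 + 12\right) 0 = 148 \cdot 0 = 0$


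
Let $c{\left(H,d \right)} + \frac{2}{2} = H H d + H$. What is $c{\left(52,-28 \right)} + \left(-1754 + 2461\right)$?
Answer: $-74954$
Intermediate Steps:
$c{\left(H,d \right)} = -1 + H + d H^{2}$ ($c{\left(H,d \right)} = -1 + \left(H H d + H\right) = -1 + \left(H^{2} d + H\right) = -1 + \left(d H^{2} + H\right) = -1 + \left(H + d H^{2}\right) = -1 + H + d H^{2}$)
$c{\left(52,-28 \right)} + \left(-1754 + 2461\right) = \left(-1 + 52 - 28 \cdot 52^{2}\right) + \left(-1754 + 2461\right) = \left(-1 + 52 - 75712\right) + 707 = -75661 + 707 = -74954$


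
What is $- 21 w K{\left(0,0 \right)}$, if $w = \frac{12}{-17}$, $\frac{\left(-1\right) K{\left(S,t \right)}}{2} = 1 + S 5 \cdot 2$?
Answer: $- \frac{504}{17} \approx -29.647$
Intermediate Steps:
$K{\left(S,t \right)} = -2 - 20 S$ ($K{\left(S,t \right)} = - 2 \left(1 + S 5 \cdot 2\right) = - 2 \left(1 + 5 S 2\right) = - 2 \left(1 + 10 S\right) = -2 - 20 S$)
$w = - \frac{12}{17}$ ($w = 12 \left(- \frac{1}{17}\right) = - \frac{12}{17} \approx -0.70588$)
$- 21 w K{\left(0,0 \right)} = \left(-21\right) \left(- \frac{12}{17}\right) \left(-2 - 0\right) = \frac{252 \left(-2 + 0\right)}{17} = \frac{252}{17} \left(-2\right) = - \frac{504}{17}$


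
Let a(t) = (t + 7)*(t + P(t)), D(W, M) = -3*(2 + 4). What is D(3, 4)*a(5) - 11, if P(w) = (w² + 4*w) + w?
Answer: -11891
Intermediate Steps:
D(W, M) = -18 (D(W, M) = -3*6 = -18)
P(w) = w² + 5*w
a(t) = (7 + t)*(t + t*(5 + t)) (a(t) = (t + 7)*(t + t*(5 + t)) = (7 + t)*(t + t*(5 + t)))
D(3, 4)*a(5) - 11 = -90*(42 + 5² + 13*5) - 11 = -90*(42 + 25 + 65) - 11 = -90*132 - 11 = -18*660 - 11 = -11880 - 11 = -11891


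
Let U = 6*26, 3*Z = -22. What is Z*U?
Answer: -1144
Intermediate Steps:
Z = -22/3 (Z = (1/3)*(-22) = -22/3 ≈ -7.3333)
U = 156
Z*U = -22/3*156 = -1144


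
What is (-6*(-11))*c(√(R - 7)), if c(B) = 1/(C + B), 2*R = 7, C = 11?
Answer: 484/83 - 22*I*√14/83 ≈ 5.8313 - 0.99177*I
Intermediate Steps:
R = 7/2 (R = (½)*7 = 7/2 ≈ 3.5000)
c(B) = 1/(11 + B)
(-6*(-11))*c(√(R - 7)) = (-6*(-11))/(11 + √(7/2 - 7)) = 66/(11 + √(-7/2)) = 66/(11 + I*√14/2)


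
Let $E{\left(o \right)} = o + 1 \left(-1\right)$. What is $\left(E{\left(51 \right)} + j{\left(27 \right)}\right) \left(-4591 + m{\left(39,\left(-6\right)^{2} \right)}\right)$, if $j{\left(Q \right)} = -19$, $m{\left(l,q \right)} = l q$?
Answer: $-98797$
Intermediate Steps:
$E{\left(o \right)} = -1 + o$ ($E{\left(o \right)} = o - 1 = -1 + o$)
$\left(E{\left(51 \right)} + j{\left(27 \right)}\right) \left(-4591 + m{\left(39,\left(-6\right)^{2} \right)}\right) = \left(\left(-1 + 51\right) - 19\right) \left(-4591 + 39 \left(-6\right)^{2}\right) = \left(50 - 19\right) \left(-4591 + 39 \cdot 36\right) = 31 \left(-4591 + 1404\right) = 31 \left(-3187\right) = -98797$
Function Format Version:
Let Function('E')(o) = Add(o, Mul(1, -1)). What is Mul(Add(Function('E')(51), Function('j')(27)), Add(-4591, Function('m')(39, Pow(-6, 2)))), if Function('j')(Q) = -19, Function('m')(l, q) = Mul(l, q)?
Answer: -98797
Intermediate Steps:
Function('E')(o) = Add(-1, o) (Function('E')(o) = Add(o, -1) = Add(-1, o))
Mul(Add(Function('E')(51), Function('j')(27)), Add(-4591, Function('m')(39, Pow(-6, 2)))) = Mul(Add(Add(-1, 51), -19), Add(-4591, Mul(39, Pow(-6, 2)))) = Mul(Add(50, -19), Add(-4591, Mul(39, 36))) = Mul(31, Add(-4591, 1404)) = Mul(31, -3187) = -98797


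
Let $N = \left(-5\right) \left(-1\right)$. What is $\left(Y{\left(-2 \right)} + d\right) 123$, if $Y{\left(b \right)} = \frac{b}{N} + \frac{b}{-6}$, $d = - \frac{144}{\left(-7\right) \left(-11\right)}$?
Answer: $- \frac{91717}{385} \approx -238.23$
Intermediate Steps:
$N = 5$
$d = - \frac{144}{77} \approx -1.8701$
$Y{\left(b \right)} = \frac{b}{30}$ ($Y{\left(b \right)} = \frac{b}{5} + \frac{b}{-6} = b \frac{1}{5} + b \left(- \frac{1}{6}\right) = \frac{b}{5} - \frac{b}{6} = \frac{b}{30}$)
$\left(Y{\left(-2 \right)} + d\right) 123 = \left(\frac{1}{30} \left(-2\right) - \frac{144}{77}\right) 123 = \left(- \frac{1}{15} - \frac{144}{77}\right) 123 = \left(- \frac{2237}{1155}\right) 123 = - \frac{91717}{385}$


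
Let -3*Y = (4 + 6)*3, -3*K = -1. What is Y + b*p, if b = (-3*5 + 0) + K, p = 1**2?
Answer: -74/3 ≈ -24.667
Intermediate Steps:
p = 1
K = 1/3 (K = -1/3*(-1) = 1/3 ≈ 0.33333)
Y = -10 (Y = -(4 + 6)*3/3 = -10*3/3 = -1/3*30 = -10)
b = -44/3 (b = (-3*5 + 0) + 1/3 = (-15 + 0) + 1/3 = -15 + 1/3 = -44/3 ≈ -14.667)
Y + b*p = -10 - 44/3*1 = -10 - 44/3 = -74/3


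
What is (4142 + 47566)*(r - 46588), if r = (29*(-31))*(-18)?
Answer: -1572233448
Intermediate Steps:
r = 16182 (r = -899*(-18) = 16182)
(4142 + 47566)*(r - 46588) = (4142 + 47566)*(16182 - 46588) = 51708*(-30406) = -1572233448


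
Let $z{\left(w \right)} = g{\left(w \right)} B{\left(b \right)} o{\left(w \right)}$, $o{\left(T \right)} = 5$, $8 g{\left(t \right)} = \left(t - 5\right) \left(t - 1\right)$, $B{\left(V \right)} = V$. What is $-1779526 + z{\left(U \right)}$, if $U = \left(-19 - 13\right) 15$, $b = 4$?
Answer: $- \frac{2392627}{2} \approx -1.1963 \cdot 10^{6}$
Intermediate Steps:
$g{\left(t \right)} = \frac{\left(-1 + t\right) \left(-5 + t\right)}{8}$ ($g{\left(t \right)} = \frac{\left(t - 5\right) \left(t - 1\right)}{8} = \frac{\left(-5 + t\right) \left(-1 + t\right)}{8} = \frac{\left(-1 + t\right) \left(-5 + t\right)}{8}$)
$U = -480$ ($U = \left(-32\right) 15 = -480$)
$z{\left(w \right)} = \frac{25}{2} - 15 w + \frac{5 w^{2}}{2}$ ($z{\left(w \right)} = \left(\frac{5}{8} - \frac{3 w}{4} + \frac{w^{2}}{8}\right) 4 \cdot 5 = \left(\frac{5}{2} + \frac{w^{2}}{2} - 3 w\right) 5 = \frac{25}{2} - 15 w + \frac{5 w^{2}}{2}$)
$-1779526 + z{\left(U \right)} = -1779526 + \left(\frac{25}{2} - -7200 + \frac{5 \left(-480\right)^{2}}{2}\right) = -1779526 + \left(\frac{25}{2} + 7200 + \frac{5}{2} \cdot 230400\right) = -1779526 + \left(\frac{25}{2} + 7200 + 576000\right) = -1779526 + \frac{1166425}{2} = - \frac{2392627}{2}$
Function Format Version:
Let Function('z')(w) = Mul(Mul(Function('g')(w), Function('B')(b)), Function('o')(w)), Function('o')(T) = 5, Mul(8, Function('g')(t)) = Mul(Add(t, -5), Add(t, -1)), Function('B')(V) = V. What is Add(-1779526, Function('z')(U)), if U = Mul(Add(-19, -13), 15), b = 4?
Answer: Rational(-2392627, 2) ≈ -1.1963e+6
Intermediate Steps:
Function('g')(t) = Mul(Rational(1, 8), Add(-1, t), Add(-5, t)) (Function('g')(t) = Mul(Rational(1, 8), Mul(Add(t, -5), Add(t, -1))) = Mul(Rational(1, 8), Mul(Add(-5, t), Add(-1, t))) = Mul(Rational(1, 8), Mul(Add(-1, t), Add(-5, t))) = Mul(Rational(1, 8), Add(-1, t), Add(-5, t)))
U = -480 (U = Mul(-32, 15) = -480)
Function('z')(w) = Add(Rational(25, 2), Mul(-15, w), Mul(Rational(5, 2), Pow(w, 2))) (Function('z')(w) = Mul(Mul(Add(Rational(5, 8), Mul(Rational(-3, 4), w), Mul(Rational(1, 8), Pow(w, 2))), 4), 5) = Mul(Add(Rational(5, 2), Mul(Rational(1, 2), Pow(w, 2)), Mul(-3, w)), 5) = Add(Rational(25, 2), Mul(-15, w), Mul(Rational(5, 2), Pow(w, 2))))
Add(-1779526, Function('z')(U)) = Add(-1779526, Add(Rational(25, 2), Mul(-15, -480), Mul(Rational(5, 2), Pow(-480, 2)))) = Add(-1779526, Add(Rational(25, 2), 7200, Mul(Rational(5, 2), 230400))) = Add(-1779526, Add(Rational(25, 2), 7200, 576000)) = Add(-1779526, Rational(1166425, 2)) = Rational(-2392627, 2)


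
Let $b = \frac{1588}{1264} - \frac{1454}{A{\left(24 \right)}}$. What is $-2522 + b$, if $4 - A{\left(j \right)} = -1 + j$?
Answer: $- \frac{14675081}{6004} \approx -2444.2$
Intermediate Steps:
$A{\left(j \right)} = 5 - j$ ($A{\left(j \right)} = 4 - \left(-1 + j\right) = 5 - j$)
$b = \frac{467007}{6004}$ ($b = \frac{1588}{1264} - \frac{1454}{5 - 24} = 1588 \cdot \frac{1}{1264} - \frac{1454}{5 - 24} = \frac{397}{316} - \frac{1454}{-19} = \frac{397}{316} - - \frac{1454}{19} = \frac{397}{316} + \frac{1454}{19} = \frac{467007}{6004} \approx 77.783$)
$-2522 + b = -2522 + \frac{467007}{6004} = - \frac{14675081}{6004}$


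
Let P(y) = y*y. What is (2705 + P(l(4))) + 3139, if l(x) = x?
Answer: 5860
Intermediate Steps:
P(y) = y**2
(2705 + P(l(4))) + 3139 = (2705 + 4**2) + 3139 = (2705 + 16) + 3139 = 2721 + 3139 = 5860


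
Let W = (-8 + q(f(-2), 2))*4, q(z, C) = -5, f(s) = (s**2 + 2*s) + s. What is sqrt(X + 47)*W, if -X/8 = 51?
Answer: -988*I ≈ -988.0*I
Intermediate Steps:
X = -408 (X = -8*51 = -408)
f(s) = s**2 + 3*s
W = -52 (W = (-8 - 5)*4 = -13*4 = -52)
sqrt(X + 47)*W = sqrt(-408 + 47)*(-52) = sqrt(-361)*(-52) = (19*I)*(-52) = -988*I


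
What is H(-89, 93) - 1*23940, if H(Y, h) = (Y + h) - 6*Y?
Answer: -23402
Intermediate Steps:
H(Y, h) = h - 5*Y
H(-89, 93) - 1*23940 = (93 - 5*(-89)) - 1*23940 = (93 + 445) - 23940 = 538 - 23940 = -23402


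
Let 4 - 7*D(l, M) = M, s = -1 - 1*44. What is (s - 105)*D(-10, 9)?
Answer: 750/7 ≈ 107.14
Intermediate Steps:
s = -45 (s = -1 - 44 = -45)
D(l, M) = 4/7 - M/7
(s - 105)*D(-10, 9) = (-45 - 105)*(4/7 - ⅐*9) = -150*(4/7 - 9/7) = -150*(-5/7) = 750/7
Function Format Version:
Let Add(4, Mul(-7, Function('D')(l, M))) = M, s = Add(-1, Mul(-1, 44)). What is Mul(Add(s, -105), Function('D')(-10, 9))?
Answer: Rational(750, 7) ≈ 107.14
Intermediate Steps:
s = -45 (s = Add(-1, -44) = -45)
Function('D')(l, M) = Add(Rational(4, 7), Mul(Rational(-1, 7), M))
Mul(Add(s, -105), Function('D')(-10, 9)) = Mul(Add(-45, -105), Add(Rational(4, 7), Mul(Rational(-1, 7), 9))) = Mul(-150, Add(Rational(4, 7), Rational(-9, 7))) = Mul(-150, Rational(-5, 7)) = Rational(750, 7)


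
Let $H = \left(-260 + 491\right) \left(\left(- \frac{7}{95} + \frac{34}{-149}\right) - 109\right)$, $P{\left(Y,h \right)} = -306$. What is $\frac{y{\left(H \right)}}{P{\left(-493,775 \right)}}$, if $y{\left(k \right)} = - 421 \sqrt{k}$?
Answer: $\frac{5894 i \sqrt{6452726610}}{2165715} \approx 218.62 i$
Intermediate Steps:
$H = - \frac{357395808}{14155}$ ($H = 231 \left(\left(\left(-7\right) \frac{1}{95} + 34 \left(- \frac{1}{149}\right)\right) - 109\right) = 231 \left(\left(- \frac{7}{95} - \frac{34}{149}\right) - 109\right) = 231 \left(- \frac{4273}{14155} - 109\right) = 231 \left(- \frac{1547168}{14155}\right) = - \frac{357395808}{14155} \approx -25249.0$)
$\frac{y{\left(H \right)}}{P{\left(-493,775 \right)}} = \frac{\left(-421\right) \sqrt{- \frac{357395808}{14155}}}{-306} = - 421 \frac{28 i \sqrt{6452726610}}{14155} \left(- \frac{1}{306}\right) = - \frac{11788 i \sqrt{6452726610}}{14155} \left(- \frac{1}{306}\right) = \frac{5894 i \sqrt{6452726610}}{2165715}$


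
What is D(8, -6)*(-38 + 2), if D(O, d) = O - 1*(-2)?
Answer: -360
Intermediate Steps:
D(O, d) = 2 + O (D(O, d) = O + 2 = 2 + O)
D(8, -6)*(-38 + 2) = (2 + 8)*(-38 + 2) = 10*(-36) = -360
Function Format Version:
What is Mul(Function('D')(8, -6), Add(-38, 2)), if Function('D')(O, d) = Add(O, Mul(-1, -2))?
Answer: -360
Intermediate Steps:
Function('D')(O, d) = Add(2, O) (Function('D')(O, d) = Add(O, 2) = Add(2, O))
Mul(Function('D')(8, -6), Add(-38, 2)) = Mul(Add(2, 8), Add(-38, 2)) = Mul(10, -36) = -360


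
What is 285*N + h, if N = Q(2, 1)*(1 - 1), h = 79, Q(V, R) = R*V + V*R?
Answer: 79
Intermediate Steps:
Q(V, R) = 2*R*V (Q(V, R) = R*V + R*V = 2*R*V)
N = 0 (N = (2*1*2)*(1 - 1) = 4*0 = 0)
285*N + h = 285*0 + 79 = 0 + 79 = 79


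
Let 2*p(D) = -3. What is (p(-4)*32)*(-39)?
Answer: 1872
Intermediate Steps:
p(D) = -3/2 (p(D) = (1/2)*(-3) = -3/2)
(p(-4)*32)*(-39) = -3/2*32*(-39) = -48*(-39) = 1872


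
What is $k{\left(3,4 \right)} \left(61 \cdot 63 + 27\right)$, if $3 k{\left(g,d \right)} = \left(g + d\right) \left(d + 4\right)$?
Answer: $72240$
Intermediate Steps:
$k{\left(g,d \right)} = \frac{\left(4 + d\right) \left(d + g\right)}{3}$ ($k{\left(g,d \right)} = \frac{\left(g + d\right) \left(d + 4\right)}{3} = \frac{\left(d + g\right) \left(4 + d\right)}{3} = \frac{\left(4 + d\right) \left(d + g\right)}{3}$)
$k{\left(3,4 \right)} \left(61 \cdot 63 + 27\right) = \left(\frac{4^{2}}{3} + \frac{4}{3} \cdot 4 + \frac{4}{3} \cdot 3 + \frac{1}{3} \cdot 4 \cdot 3\right) \left(61 \cdot 63 + 27\right) = \left(\frac{1}{3} \cdot 16 + \frac{16}{3} + 4 + 4\right) \left(3843 + 27\right) = \left(\frac{16}{3} + \frac{16}{3} + 4 + 4\right) 3870 = \frac{56}{3} \cdot 3870 = 72240$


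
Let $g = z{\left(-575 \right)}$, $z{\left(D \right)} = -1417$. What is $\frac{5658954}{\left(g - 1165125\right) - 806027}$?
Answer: $- \frac{1886318}{657523} \approx -2.8688$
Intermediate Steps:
$g = -1417$
$\frac{5658954}{\left(g - 1165125\right) - 806027} = \frac{5658954}{\left(-1417 - 1165125\right) - 806027} = \frac{5658954}{-1166542 - 806027} = \frac{5658954}{-1972569} = 5658954 \left(- \frac{1}{1972569}\right) = - \frac{1886318}{657523}$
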